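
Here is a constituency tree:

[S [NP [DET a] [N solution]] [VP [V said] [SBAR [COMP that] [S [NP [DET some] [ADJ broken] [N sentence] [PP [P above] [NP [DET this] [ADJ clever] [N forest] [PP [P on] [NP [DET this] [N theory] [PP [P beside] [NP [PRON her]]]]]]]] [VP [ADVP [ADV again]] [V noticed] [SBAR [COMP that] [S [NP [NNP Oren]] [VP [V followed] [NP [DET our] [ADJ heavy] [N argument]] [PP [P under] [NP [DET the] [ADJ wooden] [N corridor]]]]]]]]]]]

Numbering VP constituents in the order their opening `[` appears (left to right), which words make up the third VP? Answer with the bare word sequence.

followed our heavy argument under the wooden corridor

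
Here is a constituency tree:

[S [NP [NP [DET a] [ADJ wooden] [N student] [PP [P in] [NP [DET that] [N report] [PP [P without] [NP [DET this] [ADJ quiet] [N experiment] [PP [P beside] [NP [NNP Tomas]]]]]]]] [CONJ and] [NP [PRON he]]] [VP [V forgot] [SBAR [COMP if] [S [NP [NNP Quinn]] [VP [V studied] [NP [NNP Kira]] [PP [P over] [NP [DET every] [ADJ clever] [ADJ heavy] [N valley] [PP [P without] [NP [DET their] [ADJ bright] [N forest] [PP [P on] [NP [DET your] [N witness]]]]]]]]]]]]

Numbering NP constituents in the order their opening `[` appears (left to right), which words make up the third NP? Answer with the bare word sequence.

that report without this quiet experiment beside Tomas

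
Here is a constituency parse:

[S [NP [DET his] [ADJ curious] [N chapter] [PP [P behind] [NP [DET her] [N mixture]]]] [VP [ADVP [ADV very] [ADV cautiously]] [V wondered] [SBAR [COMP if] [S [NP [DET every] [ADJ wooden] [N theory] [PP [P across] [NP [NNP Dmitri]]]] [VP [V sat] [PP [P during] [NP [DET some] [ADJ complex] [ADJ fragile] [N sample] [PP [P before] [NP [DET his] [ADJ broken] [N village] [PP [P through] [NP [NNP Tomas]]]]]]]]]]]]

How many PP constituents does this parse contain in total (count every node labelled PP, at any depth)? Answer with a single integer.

The PP constituents are: [PP behind her mixture]; [PP across Dmitri]; [PP during some complex fragile sample before his broken village through Tomas]; [PP before his broken village through Tomas]; [PP through Tomas]. Total: 5.

5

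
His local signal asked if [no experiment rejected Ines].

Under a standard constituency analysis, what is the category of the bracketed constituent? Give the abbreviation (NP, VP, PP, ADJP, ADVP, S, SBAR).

The span is built around the head "rejected" — a clause (S).

S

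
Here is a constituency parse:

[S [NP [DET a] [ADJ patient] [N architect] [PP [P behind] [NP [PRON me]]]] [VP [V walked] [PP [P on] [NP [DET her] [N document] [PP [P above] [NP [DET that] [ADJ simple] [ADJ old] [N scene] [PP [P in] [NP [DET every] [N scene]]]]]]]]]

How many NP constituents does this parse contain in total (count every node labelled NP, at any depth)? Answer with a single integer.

Listing each NP by its span: [NP a patient architect behind me]; [NP me]; [NP her document above that simple old scene in every scene]; [NP that simple old scene in every scene]; [NP every scene] — that makes 5.

5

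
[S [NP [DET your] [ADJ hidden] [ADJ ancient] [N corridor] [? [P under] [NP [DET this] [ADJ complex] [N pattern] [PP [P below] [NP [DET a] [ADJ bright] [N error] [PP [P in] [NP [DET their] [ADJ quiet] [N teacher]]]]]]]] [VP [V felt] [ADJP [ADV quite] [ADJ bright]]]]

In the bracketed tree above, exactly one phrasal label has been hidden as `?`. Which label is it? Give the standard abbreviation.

PP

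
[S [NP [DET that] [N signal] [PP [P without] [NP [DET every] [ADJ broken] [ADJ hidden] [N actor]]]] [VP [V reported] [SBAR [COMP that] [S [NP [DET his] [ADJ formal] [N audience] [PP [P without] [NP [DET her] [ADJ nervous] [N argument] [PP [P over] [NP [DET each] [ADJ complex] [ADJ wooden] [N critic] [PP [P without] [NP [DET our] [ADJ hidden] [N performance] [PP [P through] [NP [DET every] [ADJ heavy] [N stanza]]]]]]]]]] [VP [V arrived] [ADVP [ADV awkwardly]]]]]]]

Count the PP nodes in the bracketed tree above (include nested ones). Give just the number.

The PP constituents are: [PP without every broken hidden actor]; [PP without her nervous argument over each complex wooden critic without our hidden performance through every heavy stanza]; [PP over each complex wooden critic without our hidden performance through every heavy stanza]; [PP without our hidden performance through every heavy stanza]; [PP through every heavy stanza]. Total: 5.

5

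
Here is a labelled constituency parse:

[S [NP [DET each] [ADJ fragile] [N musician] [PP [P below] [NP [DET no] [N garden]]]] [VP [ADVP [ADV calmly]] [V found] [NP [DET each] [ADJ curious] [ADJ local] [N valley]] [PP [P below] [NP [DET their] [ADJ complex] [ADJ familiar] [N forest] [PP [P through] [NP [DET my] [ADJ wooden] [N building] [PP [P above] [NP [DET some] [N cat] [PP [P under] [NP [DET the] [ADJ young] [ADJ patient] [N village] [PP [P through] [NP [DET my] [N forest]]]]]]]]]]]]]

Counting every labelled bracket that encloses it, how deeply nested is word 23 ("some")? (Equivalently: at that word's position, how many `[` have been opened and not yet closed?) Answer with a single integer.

9

Path from the root down to the word: S → VP → PP → NP → PP → NP → PP → NP → DET. That is 9 enclosing brackets.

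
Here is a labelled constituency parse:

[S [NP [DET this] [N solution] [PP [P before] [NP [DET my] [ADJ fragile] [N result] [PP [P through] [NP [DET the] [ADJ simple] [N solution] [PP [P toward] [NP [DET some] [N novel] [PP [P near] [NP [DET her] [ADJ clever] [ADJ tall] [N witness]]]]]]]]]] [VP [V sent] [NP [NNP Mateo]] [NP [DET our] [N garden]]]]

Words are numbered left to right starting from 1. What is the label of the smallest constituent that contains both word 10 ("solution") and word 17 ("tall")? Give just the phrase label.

The smallest bracket enclosing both words is [NP the simple solution toward some novel near her clever tall witness], so the label is NP.

NP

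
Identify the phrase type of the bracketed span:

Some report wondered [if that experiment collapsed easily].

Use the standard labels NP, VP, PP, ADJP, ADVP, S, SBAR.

SBAR

"if" is the head of the bracketed span, so the span is a subordinate clause: SBAR.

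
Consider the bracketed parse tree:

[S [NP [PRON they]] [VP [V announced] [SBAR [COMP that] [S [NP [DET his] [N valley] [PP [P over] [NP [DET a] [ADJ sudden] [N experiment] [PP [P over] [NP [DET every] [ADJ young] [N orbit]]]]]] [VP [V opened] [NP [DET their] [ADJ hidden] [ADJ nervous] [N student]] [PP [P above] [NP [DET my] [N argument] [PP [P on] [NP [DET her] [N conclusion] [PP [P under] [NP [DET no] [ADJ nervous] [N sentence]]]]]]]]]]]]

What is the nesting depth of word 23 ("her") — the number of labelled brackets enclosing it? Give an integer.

The word sits inside DET, which is inside NP, inside PP, inside NP, inside PP, inside VP, inside S, inside SBAR, inside VP, inside S — 10 brackets in all.

10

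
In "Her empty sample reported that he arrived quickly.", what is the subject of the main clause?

"her empty sample" is the NP that combines with the VP headed by "reported" to form the main clause — the subject.

her empty sample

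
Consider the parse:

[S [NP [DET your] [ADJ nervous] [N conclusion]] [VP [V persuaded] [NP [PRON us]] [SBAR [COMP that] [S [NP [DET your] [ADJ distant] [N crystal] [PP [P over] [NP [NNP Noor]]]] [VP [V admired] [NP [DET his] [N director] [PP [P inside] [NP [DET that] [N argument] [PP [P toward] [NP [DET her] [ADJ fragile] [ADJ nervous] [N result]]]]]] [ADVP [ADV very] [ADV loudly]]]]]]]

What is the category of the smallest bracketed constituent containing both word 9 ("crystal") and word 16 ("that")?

S

Both words fall inside [S your distant crystal over Noor admired his director inside that argument toward her fragile nervous result very loudly] (words 7–24), and no smaller constituent contains them both. Label: S.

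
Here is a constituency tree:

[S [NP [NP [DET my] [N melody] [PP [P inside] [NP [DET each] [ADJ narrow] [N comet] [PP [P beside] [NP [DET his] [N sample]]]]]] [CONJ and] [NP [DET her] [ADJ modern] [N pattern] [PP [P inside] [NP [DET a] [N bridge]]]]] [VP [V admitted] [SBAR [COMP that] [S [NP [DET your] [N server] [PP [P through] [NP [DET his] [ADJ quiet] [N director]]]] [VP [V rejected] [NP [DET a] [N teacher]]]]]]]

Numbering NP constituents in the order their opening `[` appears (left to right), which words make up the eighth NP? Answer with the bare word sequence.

his quiet director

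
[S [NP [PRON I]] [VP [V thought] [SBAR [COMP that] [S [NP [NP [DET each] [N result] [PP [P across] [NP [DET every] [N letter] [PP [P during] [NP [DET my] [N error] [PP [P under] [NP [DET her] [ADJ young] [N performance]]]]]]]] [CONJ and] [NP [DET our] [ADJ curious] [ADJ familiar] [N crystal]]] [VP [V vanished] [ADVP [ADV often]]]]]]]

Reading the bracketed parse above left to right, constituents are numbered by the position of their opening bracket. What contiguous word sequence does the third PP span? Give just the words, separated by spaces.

In left-to-right order the PP constituents are "across every letter during my error under her young performance"; "during my error under her young performance"; "under her young performance". Number 3 is "under her young performance".

under her young performance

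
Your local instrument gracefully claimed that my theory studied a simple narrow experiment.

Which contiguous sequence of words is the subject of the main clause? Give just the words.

"your local instrument" is the NP that combines with the VP headed by "claimed" to form the main clause — the subject.

your local instrument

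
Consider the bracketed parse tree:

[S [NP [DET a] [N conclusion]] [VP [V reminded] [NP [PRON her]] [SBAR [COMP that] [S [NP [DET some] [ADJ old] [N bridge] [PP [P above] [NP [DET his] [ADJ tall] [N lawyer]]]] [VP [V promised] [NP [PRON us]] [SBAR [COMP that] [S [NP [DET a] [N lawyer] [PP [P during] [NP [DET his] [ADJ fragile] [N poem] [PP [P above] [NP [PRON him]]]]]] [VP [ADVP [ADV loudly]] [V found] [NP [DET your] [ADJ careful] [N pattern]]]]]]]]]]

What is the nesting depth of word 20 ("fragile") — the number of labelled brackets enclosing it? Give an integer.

The word sits inside ADJ, which is inside NP, inside PP, inside NP, inside S, inside SBAR, inside VP, inside S, inside SBAR, inside VP, inside S — 11 brackets in all.

11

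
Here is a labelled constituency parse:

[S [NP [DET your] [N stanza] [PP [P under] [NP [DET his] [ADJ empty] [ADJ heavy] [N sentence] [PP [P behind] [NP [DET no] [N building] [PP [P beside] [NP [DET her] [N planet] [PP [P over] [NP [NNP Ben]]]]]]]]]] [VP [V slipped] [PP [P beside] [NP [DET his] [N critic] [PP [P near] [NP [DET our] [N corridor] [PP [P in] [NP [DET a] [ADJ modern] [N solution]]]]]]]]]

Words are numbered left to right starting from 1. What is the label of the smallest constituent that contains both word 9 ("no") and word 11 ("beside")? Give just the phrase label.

NP

Word 9 lies under S → NP → PP → NP → PP → NP → DET; word 11 lies under S → NP → PP → NP → PP → NP → PP → P. The lowest shared node is the NP.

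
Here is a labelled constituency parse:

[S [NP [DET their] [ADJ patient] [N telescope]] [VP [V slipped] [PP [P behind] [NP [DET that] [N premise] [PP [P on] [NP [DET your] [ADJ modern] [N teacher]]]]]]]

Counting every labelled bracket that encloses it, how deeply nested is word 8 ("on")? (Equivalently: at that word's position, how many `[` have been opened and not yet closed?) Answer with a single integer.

6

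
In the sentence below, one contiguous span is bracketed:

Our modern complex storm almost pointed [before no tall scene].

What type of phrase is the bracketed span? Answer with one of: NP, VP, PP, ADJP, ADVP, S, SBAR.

PP

The span is built around the preposition "before" — a prepositional phrase (PP).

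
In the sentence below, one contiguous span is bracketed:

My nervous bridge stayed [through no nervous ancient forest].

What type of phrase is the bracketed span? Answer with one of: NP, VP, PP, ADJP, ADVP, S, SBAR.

The span is built around the preposition "through" — a prepositional phrase (PP).

PP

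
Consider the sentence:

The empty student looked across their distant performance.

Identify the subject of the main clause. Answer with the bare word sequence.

"the empty student" is the NP that combines with the VP headed by "looked" to form the main clause — the subject.

the empty student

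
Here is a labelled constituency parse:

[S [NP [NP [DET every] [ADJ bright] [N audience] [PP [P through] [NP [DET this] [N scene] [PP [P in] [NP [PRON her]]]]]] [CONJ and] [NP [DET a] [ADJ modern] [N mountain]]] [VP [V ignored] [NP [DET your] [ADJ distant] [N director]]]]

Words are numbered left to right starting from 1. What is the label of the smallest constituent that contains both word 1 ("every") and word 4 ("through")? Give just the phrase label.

Both words fall inside [NP every bright audience through this scene in her] (words 1–8), and no smaller constituent contains them both. Label: NP.

NP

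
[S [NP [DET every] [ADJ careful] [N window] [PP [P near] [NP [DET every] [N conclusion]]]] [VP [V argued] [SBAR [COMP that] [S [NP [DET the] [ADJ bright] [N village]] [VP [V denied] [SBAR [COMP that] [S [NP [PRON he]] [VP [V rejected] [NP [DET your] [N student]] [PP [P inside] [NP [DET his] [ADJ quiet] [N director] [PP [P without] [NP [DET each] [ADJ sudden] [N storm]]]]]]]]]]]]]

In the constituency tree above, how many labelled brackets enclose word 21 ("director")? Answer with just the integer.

11

The word sits inside N, which is inside NP, inside PP, inside VP, inside S, inside SBAR, inside VP, inside S, inside SBAR, inside VP, inside S — 11 brackets in all.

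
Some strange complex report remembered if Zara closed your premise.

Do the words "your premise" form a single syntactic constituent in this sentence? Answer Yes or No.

Yes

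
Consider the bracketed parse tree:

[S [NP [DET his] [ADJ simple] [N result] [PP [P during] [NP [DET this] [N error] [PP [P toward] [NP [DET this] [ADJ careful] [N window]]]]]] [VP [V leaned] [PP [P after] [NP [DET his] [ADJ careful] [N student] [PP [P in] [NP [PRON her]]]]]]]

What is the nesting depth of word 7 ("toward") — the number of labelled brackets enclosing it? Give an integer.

Counting open brackets not yet closed at "toward": [S [NP [PP [NP [PP [P = 6.

6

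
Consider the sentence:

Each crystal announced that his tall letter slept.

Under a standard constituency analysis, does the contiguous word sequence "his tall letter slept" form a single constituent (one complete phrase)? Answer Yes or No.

Yes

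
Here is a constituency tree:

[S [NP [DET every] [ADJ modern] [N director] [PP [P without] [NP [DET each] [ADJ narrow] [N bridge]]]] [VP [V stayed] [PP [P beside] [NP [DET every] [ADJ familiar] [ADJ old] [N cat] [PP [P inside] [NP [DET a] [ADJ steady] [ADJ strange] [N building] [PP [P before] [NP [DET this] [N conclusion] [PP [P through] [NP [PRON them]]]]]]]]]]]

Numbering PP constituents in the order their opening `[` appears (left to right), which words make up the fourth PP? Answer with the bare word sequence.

before this conclusion through them

In left-to-right order the PP constituents are "without each narrow bridge"; "beside every familiar old cat inside a steady strange building before this conclusion through them"; "inside a steady strange building before this conclusion through them"; "before this conclusion through them"; "through them". Number 4 is "before this conclusion through them".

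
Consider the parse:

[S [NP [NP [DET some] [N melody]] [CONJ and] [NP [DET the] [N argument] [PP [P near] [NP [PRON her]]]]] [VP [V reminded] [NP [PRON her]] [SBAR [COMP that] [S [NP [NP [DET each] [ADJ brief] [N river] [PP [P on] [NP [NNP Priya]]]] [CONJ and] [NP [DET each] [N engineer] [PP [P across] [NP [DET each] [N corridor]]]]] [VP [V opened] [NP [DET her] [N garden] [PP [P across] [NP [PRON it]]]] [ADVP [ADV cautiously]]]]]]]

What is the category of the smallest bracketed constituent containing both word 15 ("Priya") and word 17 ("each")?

Word 15 lies under S → VP → SBAR → S → NP → NP → PP → NP → NNP; word 17 lies under S → VP → SBAR → S → NP → NP → DET. The lowest shared node is the NP.

NP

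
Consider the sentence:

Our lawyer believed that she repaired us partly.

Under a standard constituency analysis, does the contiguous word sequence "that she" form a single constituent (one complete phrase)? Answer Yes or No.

No

The sequence begins inside the complementizer "that" and ends inside the clause "she repaired us partly"; it crosses a phrase boundary, so no single node in the tree spans exactly those words.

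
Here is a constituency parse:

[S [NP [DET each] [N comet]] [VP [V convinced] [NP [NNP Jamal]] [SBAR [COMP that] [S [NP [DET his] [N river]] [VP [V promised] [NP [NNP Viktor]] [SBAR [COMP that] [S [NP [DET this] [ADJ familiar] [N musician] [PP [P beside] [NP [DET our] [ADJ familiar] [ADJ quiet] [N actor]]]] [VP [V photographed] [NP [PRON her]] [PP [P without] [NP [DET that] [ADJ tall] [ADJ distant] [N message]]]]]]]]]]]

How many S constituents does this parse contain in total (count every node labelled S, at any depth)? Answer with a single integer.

Listing each S by its span: [S each comet convinced Jamal that his river promised Viktor that this familiar musician beside our familiar quiet actor photographed her without that tall distant message]; [S his river promised Viktor that this familiar musician beside our familiar quiet actor photographed her without that tall distant message]; [S this familiar musician beside our familiar quiet actor photographed her without that tall distant message] — that makes 3.

3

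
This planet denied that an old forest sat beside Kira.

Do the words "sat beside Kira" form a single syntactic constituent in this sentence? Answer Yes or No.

Yes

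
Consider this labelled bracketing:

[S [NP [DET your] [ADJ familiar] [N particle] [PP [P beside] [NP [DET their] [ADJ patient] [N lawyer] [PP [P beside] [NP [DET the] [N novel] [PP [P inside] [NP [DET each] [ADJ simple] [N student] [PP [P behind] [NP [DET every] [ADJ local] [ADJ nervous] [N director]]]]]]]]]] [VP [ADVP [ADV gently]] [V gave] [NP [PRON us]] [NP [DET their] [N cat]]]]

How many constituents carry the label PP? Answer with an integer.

4

Scanning left to right, an opening `[PP` appears at word positions 4, 8, 11, 15 — 4 in total.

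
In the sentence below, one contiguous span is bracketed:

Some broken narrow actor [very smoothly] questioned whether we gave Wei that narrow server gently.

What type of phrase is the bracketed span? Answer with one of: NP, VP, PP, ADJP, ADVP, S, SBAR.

ADVP

The bracketed span "very smoothly" is headed by "smoothly", making it an adverb phrase (ADVP).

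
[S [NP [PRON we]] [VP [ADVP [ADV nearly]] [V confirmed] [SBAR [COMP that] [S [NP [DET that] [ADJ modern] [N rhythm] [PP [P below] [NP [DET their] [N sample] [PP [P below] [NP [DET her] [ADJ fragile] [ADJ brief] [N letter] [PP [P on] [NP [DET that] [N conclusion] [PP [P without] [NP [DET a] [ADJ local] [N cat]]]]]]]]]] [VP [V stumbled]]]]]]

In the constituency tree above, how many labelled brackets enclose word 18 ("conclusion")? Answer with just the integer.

12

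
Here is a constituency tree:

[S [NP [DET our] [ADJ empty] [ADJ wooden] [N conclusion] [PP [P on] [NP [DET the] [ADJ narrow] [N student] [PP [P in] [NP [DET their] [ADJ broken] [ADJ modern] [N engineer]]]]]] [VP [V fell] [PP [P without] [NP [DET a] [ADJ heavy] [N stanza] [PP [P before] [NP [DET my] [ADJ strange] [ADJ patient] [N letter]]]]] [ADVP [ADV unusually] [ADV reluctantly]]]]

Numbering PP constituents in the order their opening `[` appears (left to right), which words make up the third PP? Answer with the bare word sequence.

without a heavy stanza before my strange patient letter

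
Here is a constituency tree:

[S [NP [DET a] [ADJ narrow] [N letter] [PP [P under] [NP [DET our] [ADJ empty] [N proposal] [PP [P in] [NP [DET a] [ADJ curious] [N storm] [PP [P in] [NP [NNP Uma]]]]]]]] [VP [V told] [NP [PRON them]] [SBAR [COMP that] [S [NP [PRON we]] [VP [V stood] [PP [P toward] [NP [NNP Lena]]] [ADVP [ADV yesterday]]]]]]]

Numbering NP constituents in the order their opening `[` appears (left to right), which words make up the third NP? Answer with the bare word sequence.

a curious storm in Uma

Opening `[NP` markers occur at word positions 1, 5, 9, 13, 15, 17, 20; the third of these opens the constituent [NP a curious storm in Uma].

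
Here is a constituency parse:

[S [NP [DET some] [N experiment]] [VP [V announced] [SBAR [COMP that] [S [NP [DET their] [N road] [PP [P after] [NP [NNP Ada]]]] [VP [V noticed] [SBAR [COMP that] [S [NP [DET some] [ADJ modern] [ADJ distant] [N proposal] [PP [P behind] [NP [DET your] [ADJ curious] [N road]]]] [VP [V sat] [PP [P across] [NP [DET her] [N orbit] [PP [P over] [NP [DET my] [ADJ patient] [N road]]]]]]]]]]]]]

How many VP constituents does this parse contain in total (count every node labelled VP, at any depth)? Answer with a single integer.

The VP constituents are: [VP announced that their road after Ada noticed that some modern distant proposal behind your curious road sat across her orbit over my patient road]; [VP noticed that some modern distant proposal behind your curious road sat across her orbit over my patient road]; [VP sat across her orbit over my patient road]. Total: 3.

3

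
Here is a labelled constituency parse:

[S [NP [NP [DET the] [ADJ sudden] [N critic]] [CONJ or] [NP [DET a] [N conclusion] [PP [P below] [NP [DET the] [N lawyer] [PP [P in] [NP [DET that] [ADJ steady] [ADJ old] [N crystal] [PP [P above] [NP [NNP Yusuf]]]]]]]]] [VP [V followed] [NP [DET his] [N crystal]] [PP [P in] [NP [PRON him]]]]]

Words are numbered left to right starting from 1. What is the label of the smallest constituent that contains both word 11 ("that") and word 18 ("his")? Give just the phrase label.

S

Both words fall inside [S the sudden critic or a conclusion below the lawyer in that steady old crystal above Yusuf followed his crystal in him] (words 1–21), and no smaller constituent contains them both. Label: S.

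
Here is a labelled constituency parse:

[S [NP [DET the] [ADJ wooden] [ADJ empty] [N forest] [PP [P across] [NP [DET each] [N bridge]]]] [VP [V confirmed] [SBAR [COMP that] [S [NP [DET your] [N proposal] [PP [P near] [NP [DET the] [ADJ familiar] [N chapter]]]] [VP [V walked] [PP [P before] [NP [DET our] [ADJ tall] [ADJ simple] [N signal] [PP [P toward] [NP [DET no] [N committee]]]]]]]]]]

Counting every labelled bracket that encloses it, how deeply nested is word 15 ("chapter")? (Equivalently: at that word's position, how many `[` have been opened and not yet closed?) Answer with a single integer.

8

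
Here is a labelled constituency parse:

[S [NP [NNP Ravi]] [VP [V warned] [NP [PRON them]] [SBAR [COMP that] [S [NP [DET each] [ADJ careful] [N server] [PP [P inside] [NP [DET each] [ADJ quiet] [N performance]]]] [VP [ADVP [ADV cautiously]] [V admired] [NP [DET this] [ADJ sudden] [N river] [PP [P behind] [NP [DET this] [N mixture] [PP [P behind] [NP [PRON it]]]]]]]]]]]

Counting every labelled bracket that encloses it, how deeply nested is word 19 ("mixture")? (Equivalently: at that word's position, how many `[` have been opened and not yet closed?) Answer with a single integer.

9

Path from the root down to the word: S → VP → SBAR → S → VP → NP → PP → NP → N. That is 9 enclosing brackets.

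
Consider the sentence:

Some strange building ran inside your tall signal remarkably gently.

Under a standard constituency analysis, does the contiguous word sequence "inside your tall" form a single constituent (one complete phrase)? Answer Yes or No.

No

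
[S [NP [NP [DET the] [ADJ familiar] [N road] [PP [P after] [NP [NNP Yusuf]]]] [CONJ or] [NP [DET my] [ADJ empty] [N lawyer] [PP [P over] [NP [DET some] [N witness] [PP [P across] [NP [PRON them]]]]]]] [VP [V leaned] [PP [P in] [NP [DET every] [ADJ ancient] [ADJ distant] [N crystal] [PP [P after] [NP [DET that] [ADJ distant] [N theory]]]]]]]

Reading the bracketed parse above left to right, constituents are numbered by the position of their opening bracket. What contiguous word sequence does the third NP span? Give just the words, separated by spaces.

The NP opening brackets appear, in order, over: "the familiar road after Yusuf or my empty lawyer over some witness across them"; "the familiar road after Yusuf"; "Yusuf"; "my empty lawyer over some witness across them"; "some witness across them"; "them"; "every ancient distant crystal after that distant theory"; "that distant theory". The third one spans "Yusuf".

Yusuf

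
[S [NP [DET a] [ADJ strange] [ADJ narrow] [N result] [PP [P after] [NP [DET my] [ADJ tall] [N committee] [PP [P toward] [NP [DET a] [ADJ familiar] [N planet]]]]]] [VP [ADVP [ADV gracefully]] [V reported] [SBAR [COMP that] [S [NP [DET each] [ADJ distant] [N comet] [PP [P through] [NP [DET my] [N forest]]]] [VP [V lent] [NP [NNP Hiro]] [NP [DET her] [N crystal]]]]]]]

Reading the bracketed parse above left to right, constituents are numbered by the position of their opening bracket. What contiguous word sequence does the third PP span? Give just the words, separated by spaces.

through my forest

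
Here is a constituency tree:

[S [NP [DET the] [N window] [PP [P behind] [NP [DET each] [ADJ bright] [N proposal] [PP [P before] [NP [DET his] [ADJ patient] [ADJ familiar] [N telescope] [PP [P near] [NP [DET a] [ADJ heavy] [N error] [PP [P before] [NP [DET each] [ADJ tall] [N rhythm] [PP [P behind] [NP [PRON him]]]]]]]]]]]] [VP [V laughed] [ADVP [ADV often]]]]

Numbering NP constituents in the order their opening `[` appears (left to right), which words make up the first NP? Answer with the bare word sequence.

the window behind each bright proposal before his patient familiar telescope near a heavy error before each tall rhythm behind him

In left-to-right order the NP constituents are "the window behind each bright proposal before his patient familiar telescope near a heavy error before each tall rhythm behind him"; "each bright proposal before his patient familiar telescope near a heavy error before each tall rhythm behind him"; "his patient familiar telescope near a heavy error before each tall rhythm behind him"; "a heavy error before each tall rhythm behind him"; "each tall rhythm behind him"; "him". Number 1 is "the window behind each bright proposal before his patient familiar telescope near a heavy error before each tall rhythm behind him".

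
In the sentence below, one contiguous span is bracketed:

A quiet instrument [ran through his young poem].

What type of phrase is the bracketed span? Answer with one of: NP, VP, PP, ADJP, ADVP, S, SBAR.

VP

The span is built around the verb "ran" — a verb phrase (VP).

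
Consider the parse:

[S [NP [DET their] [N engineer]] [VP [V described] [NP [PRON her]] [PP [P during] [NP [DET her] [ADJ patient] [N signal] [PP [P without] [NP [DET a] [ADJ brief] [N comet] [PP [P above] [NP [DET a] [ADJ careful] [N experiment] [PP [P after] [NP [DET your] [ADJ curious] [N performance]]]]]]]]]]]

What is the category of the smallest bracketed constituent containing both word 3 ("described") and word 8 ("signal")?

VP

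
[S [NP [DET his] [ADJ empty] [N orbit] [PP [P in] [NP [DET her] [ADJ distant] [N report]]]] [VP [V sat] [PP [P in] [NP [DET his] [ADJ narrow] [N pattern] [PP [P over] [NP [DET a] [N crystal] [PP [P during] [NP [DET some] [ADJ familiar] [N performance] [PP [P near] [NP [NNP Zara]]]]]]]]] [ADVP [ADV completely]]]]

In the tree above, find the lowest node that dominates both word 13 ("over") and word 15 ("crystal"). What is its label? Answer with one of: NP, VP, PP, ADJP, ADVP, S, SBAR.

The smallest bracket enclosing both words is [PP over a crystal during some familiar performance near Zara], so the label is PP.

PP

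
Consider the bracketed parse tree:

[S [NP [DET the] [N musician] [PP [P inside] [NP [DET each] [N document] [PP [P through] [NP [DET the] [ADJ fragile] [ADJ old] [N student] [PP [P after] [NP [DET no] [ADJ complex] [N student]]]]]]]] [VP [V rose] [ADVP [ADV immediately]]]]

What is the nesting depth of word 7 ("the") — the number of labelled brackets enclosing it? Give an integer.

7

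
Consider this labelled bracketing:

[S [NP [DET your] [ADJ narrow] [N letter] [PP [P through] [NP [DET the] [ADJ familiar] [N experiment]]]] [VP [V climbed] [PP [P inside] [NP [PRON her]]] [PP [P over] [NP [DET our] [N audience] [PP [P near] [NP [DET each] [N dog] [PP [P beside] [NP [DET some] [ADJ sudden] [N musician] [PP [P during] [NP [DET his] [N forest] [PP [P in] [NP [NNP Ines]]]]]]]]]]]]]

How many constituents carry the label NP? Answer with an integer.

8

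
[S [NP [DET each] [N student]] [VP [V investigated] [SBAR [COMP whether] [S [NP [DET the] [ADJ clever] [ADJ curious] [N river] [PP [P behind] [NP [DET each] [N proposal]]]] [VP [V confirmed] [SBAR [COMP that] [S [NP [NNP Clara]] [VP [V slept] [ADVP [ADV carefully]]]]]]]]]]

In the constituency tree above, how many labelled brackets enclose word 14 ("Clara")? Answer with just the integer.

9

Path from the root down to the word: S → VP → SBAR → S → VP → SBAR → S → NP → NNP. That is 9 enclosing brackets.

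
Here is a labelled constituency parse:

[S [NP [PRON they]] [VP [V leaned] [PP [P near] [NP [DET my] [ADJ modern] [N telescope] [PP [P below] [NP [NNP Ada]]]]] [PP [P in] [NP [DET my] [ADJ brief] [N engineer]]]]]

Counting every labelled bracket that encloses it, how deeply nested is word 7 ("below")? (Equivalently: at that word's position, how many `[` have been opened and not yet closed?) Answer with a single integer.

Counting open brackets not yet closed at "below": [S [VP [PP [NP [PP [P = 6.

6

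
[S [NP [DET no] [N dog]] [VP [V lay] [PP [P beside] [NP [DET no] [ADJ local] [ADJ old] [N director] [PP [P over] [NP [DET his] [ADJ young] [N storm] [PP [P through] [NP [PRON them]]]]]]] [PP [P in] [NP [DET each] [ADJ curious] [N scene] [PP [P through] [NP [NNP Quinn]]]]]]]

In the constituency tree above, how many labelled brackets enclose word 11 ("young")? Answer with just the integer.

Path from the root down to the word: S → VP → PP → NP → PP → NP → ADJ. That is 7 enclosing brackets.

7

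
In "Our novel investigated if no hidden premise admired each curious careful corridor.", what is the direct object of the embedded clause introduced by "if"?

each curious careful corridor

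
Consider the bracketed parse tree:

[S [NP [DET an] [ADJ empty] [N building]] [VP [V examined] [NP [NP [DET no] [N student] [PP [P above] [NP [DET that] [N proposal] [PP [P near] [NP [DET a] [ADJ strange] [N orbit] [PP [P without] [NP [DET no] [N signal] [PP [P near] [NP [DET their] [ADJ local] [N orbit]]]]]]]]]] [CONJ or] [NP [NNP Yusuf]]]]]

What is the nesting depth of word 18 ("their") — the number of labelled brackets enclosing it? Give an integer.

Path from the root down to the word: S → VP → NP → NP → PP → NP → PP → NP → PP → NP → PP → NP → DET. That is 13 enclosing brackets.

13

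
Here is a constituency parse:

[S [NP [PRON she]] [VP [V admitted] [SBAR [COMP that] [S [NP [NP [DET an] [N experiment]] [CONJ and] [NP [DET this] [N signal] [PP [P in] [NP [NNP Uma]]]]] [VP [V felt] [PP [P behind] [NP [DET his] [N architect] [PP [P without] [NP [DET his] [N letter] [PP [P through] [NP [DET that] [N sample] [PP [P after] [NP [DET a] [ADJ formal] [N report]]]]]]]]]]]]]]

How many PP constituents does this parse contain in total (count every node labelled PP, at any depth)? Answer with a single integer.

5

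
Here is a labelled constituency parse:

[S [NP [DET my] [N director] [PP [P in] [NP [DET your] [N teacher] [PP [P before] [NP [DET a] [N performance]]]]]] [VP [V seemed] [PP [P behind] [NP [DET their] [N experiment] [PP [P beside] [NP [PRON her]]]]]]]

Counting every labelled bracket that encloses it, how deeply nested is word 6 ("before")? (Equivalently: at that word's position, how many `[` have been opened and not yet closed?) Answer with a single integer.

Counting open brackets not yet closed at "before": [S [NP [PP [NP [PP [P = 6.

6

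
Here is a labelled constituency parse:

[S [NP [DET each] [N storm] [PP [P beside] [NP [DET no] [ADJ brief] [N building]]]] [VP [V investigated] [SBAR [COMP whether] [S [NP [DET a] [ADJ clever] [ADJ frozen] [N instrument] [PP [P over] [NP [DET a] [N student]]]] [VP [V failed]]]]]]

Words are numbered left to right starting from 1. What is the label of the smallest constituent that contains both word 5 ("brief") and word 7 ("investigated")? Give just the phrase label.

S

The smallest bracket enclosing both words is [S each storm beside no brief building investigated whether a clever frozen instrument over a student failed], so the label is S.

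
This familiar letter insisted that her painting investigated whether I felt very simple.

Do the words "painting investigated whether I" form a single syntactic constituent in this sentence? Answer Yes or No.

No

"painting" belongs to the noun phrase "her painting" while "I" belongs to the verb phrase "investigated whether I felt very simple"; a span that runs across that boundary is not a single phrase.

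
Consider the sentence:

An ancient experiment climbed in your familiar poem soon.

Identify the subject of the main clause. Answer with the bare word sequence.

The subject of the main clause is the NP immediately before the verb "climbed": "an ancient experiment".

an ancient experiment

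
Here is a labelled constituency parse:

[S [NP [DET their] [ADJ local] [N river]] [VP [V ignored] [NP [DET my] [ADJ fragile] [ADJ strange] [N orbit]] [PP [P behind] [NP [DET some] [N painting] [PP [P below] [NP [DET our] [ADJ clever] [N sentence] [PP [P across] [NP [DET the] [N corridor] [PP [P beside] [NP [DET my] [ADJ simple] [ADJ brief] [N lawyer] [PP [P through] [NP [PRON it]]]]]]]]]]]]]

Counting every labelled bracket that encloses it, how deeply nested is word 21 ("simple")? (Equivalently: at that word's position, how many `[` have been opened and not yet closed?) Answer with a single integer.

11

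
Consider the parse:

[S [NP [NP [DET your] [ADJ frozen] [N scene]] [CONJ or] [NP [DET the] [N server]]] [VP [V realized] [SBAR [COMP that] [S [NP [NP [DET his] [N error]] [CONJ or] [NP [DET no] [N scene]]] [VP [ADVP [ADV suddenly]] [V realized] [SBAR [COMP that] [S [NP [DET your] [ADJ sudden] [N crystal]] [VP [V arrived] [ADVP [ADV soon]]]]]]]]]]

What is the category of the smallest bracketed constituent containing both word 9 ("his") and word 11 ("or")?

Both words fall inside [NP his error or no scene] (words 9–13), and no smaller constituent contains them both. Label: NP.

NP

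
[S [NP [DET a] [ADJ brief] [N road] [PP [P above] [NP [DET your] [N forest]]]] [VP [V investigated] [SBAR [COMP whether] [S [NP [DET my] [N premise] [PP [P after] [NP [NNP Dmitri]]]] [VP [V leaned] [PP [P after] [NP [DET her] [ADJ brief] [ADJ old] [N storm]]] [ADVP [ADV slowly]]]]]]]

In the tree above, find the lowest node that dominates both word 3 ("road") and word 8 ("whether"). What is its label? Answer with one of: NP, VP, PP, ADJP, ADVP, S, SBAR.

Both words fall inside [S a brief road above your forest investigated whether my premise after Dmitri leaned after her brief old storm slowly] (words 1–19), and no smaller constituent contains them both. Label: S.

S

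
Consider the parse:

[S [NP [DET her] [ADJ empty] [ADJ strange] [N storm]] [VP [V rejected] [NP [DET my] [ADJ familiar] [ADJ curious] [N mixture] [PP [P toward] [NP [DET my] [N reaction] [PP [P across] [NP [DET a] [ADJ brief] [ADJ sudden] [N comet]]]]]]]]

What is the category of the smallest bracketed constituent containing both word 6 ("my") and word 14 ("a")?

NP

The smallest bracket enclosing both words is [NP my familiar curious mixture toward my reaction across a brief sudden comet], so the label is NP.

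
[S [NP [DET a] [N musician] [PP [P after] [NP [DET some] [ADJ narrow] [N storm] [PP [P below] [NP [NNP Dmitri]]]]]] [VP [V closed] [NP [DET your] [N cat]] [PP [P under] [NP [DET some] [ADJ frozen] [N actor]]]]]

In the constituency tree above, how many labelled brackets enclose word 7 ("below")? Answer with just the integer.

6

The word sits inside P, which is inside PP, inside NP, inside PP, inside NP, inside S — 6 brackets in all.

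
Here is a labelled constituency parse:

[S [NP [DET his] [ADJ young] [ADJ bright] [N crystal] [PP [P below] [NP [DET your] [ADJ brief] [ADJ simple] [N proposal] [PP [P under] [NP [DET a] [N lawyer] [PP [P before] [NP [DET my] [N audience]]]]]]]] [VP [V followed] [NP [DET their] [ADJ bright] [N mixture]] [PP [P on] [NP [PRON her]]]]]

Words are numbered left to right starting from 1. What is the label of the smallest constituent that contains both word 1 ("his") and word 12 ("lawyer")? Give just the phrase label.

NP

The smallest bracket enclosing both words is [NP his young bright crystal below your brief simple proposal under a lawyer before my audience], so the label is NP.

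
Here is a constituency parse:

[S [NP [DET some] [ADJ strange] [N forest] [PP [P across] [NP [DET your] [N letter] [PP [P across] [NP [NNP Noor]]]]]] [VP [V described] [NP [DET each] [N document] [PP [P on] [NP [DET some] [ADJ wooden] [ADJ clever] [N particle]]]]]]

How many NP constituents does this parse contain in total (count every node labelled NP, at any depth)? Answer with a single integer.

5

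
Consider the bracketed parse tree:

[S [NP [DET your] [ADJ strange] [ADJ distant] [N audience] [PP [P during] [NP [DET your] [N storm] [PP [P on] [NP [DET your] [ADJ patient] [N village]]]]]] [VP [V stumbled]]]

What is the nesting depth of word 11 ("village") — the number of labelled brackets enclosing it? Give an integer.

7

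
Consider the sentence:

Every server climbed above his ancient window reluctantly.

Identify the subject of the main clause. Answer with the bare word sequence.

"every server" is the NP that combines with the VP headed by "climbed" to form the main clause — the subject.

every server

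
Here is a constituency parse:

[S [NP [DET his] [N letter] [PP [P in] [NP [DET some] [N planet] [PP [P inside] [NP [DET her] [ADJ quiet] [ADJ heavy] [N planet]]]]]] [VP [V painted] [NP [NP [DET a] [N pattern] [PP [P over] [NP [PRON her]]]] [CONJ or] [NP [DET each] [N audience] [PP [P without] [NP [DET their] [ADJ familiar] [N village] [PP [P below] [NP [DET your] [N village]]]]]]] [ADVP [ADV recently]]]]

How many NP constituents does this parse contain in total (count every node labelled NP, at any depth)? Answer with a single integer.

Listing each NP by its span: [NP his letter in some planet inside her quiet heavy planet]; [NP some planet inside her quiet heavy planet]; [NP her quiet heavy planet]; [NP a pattern over her or each audience without their familiar village below your village]; [NP a pattern over her]; [NP her] … — that makes 9.

9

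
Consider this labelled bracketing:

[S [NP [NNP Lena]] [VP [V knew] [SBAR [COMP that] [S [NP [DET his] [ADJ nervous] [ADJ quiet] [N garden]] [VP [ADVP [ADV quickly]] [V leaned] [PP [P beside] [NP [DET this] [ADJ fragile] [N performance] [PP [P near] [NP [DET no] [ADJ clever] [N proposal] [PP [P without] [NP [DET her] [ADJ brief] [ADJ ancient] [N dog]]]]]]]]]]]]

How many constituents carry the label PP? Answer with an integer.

3

Listing each PP by its span: [PP beside this fragile performance near no clever proposal without her brief ancient dog]; [PP near no clever proposal without her brief ancient dog]; [PP without her brief ancient dog] — that makes 3.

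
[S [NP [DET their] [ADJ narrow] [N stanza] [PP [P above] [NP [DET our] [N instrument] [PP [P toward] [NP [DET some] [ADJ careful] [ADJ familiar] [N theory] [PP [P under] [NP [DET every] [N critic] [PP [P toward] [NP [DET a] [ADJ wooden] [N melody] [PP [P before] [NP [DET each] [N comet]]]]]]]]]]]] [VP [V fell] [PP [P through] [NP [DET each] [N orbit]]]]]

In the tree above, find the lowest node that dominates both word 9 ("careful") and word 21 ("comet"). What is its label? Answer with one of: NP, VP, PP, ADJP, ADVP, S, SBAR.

NP

Both words fall inside [NP some careful familiar theory under every critic toward a wooden melody before each comet] (words 8–21), and no smaller constituent contains them both. Label: NP.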